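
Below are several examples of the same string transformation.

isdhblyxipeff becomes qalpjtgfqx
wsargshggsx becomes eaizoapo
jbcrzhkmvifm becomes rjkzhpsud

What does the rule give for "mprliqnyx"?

Each output is the input with this applied: delete the last 3 characters, then shift every letter 8 places forward in the alphabet (wrapping around).
On "mprliqnyx" that produces "uxztqy".

uxztqy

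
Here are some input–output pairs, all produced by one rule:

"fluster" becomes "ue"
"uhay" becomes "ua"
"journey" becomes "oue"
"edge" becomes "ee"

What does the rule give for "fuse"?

ue

What's happening: keep only the vowels.
Doing the same to "fuse": "ue".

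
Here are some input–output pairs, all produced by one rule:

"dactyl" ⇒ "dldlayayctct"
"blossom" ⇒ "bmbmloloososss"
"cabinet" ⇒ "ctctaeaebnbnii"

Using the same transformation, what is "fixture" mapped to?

fefeirirxuxutt

What's happening: double every character, then take characters alternately from the front and the back (1st, last, 2nd, 2nd-last, ...).
Starting from "fixture": after the first operation, "ffiixxttuurree"; after the second, "fefeirirxuxutt".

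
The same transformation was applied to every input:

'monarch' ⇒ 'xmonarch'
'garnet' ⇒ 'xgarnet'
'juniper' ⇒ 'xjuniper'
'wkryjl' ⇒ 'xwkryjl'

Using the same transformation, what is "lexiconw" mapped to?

Each output is the input with this applied: prepend "x".
Doing the same to "lexiconw": "xlexiconw".

xlexiconw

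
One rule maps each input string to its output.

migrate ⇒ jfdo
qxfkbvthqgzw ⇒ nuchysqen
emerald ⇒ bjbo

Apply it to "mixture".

jfuq

Looking at the pairs, the operation is to shift every letter 3 places backward in the alphabet (wrapping around), then delete the last 3 characters.
Working it through for "mixture": intermediate "jfuqrob", final "jfuq".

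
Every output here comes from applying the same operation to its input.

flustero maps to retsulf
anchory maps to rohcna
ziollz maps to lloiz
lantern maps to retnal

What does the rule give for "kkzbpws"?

wpbzkk

The pattern: delete the last character, then reverse the string.
"kkzbpws" → "kkzbpw" → "wpbzkk".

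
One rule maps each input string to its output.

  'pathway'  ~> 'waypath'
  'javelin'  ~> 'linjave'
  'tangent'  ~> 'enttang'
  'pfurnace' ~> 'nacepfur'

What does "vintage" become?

agevint

The pattern: move the first 3 characters to the end (rotate left by 3), then move the first character to the end.
Working it through for "vintage": intermediate "tagevin", final "agevint".
(Check on "tangent": → "genttan" → "enttang" ✓)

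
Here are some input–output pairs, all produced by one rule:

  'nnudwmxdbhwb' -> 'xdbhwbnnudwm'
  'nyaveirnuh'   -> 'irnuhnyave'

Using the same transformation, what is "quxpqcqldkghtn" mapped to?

ldkghtnquxpqcq

The pattern: swap the front and back halves of the string.
Doing the same to "quxpqcqldkghtn": "ldkghtnquxpqcq".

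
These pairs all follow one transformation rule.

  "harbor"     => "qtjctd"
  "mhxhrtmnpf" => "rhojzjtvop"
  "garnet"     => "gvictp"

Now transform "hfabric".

kejhcdt

What's happening: move the last 2 characters to the front (rotate right by 2), then shift every letter 2 places forward in the alphabet (wrapping around).
Applying both steps to "hfabric": "ichfabr", then "kejhcdt".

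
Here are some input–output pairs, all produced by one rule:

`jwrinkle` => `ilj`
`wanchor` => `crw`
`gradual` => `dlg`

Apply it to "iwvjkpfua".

jfi

The rule is to keep one character in every 3, starting at position 1 (positions 1st, 4th, 7th, ...), then move the first character to the end.
Applying that to "iwvjkpfua" gives "jfi".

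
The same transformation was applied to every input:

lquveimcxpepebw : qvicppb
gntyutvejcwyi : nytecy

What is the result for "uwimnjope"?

In each case the input is transformed by: keep every other character starting from the second (positions 2nd, 4th, 6th, ...).
Applying that to "uwimnjope" gives "wmjp".

wmjp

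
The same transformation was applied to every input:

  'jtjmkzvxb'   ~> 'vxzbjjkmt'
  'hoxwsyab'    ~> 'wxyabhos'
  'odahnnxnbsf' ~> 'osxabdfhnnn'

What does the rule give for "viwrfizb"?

Looking at the pairs, the operation is to sort the characters into alphabetical order, then move the last 3 characters to the front (rotate right by 3).
"viwrfizb" → "bfiirvwz" → "vwzbfiir".

vwzbfiir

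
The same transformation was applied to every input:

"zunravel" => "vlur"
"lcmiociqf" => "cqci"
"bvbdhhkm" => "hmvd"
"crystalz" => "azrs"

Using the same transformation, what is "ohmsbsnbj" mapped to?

sbhs

Each output is the input with this applied: keep every other character starting from the second (positions 2nd, 4th, 6th, ...), then move the last 2 characters to the front (rotate right by 2).
"ohmsbsnbj" → "hssb" → "sbhs".
(Check on "crystalz": → "rsaz" → "azrs" ✓)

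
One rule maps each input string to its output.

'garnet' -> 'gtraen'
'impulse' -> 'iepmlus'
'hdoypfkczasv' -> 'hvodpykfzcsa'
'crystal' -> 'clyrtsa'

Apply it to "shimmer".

srihmme

What's happening: move the last character to the front, then swap each adjacent pair of characters (1↔2, 3↔4, ...).
On "shimmer": the first step gives "rshimme", and the second then gives "srihmme".
(Check on "impulse": → "eimpuls" → "iepmlus" ✓)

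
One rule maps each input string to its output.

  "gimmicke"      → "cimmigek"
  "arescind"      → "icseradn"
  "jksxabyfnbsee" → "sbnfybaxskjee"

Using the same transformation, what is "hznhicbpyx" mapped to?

pbcihnzhxy

The rule is to move the last 2 characters to the front (rotate right by 2), then reverse the string.
Starting from "hznhicbpyx": after the first operation, "yxhznhicbp"; after the second, "pbcihnzhxy".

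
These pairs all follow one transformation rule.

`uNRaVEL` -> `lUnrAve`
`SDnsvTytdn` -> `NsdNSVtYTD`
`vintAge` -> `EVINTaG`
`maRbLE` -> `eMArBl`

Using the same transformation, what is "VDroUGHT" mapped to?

Rule — move the last character to the front, then flip the case of every letter.
Working it through for "VDroUGHT": intermediate "TVDroUGH", final "tvdROugh".

tvdROugh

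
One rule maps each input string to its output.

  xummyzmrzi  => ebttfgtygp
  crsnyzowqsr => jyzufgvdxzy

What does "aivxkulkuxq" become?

hpcerbsrbex

The transformation: shift every letter 7 places forward in the alphabet (wrapping around).
On "aivxkulkuxq" that produces "hpcerbsrbex".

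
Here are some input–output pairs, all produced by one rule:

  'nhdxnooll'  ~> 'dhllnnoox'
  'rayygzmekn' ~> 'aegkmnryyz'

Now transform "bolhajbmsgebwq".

In each case the input is transformed by: sort the characters into alphabetical order.
"bolhajbmsgebwq" → "abbbeghjlmoqsw".

abbbeghjlmoqsw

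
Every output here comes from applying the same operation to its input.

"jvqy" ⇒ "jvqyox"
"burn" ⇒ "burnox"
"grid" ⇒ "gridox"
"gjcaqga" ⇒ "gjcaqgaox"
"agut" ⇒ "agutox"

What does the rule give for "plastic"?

Each output is the input with this applied: append "ox".
So "plastic" becomes "plasticox".

plasticox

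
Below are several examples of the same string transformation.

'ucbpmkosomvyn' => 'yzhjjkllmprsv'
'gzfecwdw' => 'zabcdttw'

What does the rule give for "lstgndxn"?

adikkpqu

In each case the input is transformed by: sort the characters into alphabetical order, then shift every letter 3 places backward in the alphabet (wrapping around).
Applying both steps to "lstgndxn": "dglnnstx", then "adikkpqu".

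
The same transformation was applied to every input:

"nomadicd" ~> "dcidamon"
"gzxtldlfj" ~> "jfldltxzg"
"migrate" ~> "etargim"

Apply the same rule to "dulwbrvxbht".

The rule is to reverse the string.
So "dulwbrvxbht" becomes "thbxvrbwlud".

thbxvrbwlud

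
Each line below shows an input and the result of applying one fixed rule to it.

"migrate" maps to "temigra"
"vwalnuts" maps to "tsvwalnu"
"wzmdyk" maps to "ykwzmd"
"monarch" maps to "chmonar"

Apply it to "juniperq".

Looking at the pairs, the operation is to move the last 2 characters to the front (rotate right by 2).
On "juniperq" that produces "rqjunipe".

rqjunipe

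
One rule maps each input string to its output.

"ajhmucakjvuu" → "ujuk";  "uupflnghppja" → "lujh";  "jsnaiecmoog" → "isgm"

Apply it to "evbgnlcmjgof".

The pattern: keep one character in every 3, starting at position 2 (positions 2nd, 5th, 8th, ...), then swap each adjacent pair of characters (1↔2, 3↔4, ...).
For "evbgnlcmjgof", step one produces "vnmo"; step two turns that into "nvom".

nvom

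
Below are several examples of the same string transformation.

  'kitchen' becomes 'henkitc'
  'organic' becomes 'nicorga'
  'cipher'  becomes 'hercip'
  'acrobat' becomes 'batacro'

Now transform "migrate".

The rule is to move the last 3 characters to the front (rotate right by 3).
For "migrate" the result is "atemigr".

atemigr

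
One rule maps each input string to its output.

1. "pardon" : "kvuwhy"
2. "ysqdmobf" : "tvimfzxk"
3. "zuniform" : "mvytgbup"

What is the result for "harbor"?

The rule is to swap the front and back halves of the string, then shift every letter 7 places forward in the alphabet (wrapping around).
Working it through for "harbor": intermediate "borhar", final "ivyohy".
(Check on "ysqdmobf": → "mobfysqd" → "tvimfzxk" ✓)

ivyohy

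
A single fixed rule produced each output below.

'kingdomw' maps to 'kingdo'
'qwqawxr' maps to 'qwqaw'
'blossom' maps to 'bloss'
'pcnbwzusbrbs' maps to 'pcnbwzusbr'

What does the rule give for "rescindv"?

The transformation: delete the last 2 characters.
For "rescindv" the result is "rescin".

rescin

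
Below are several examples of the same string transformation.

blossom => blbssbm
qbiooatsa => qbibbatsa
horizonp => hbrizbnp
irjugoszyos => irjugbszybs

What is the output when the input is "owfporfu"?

Looking at the pairs, the operation is to replace every "o" with "b".
Doing the same to "owfporfu": "bwfpbrfu".

bwfpbrfu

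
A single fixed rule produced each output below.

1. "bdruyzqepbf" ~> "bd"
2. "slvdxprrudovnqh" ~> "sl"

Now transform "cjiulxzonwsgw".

The pattern: keep only the first 2 characters.
Doing the same to "cjiulxzonwsgw": "cj".

cj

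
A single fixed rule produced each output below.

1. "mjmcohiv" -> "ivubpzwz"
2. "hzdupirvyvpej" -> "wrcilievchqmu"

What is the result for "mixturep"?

Each output is the input with this applied: reverse the string, then shift every letter 13 places forward in the alphabet (wrapping around) — i.e. ROT13.
On "mixturep": the first step gives "perutxim", and the second then gives "crehgkvz".

crehgkvz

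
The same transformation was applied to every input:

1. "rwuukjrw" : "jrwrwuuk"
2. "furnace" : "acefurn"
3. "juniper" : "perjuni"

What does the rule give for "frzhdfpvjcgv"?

cgvfrzhdfpvj

The transformation: move the last 3 characters to the front (rotate right by 3).
Doing the same to "frzhdfpvjcgv": "cgvfrzhdfpvj".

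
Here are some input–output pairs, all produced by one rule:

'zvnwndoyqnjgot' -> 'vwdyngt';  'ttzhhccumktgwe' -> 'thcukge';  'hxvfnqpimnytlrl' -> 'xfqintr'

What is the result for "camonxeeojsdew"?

The rule is to keep every other character starting from the second (positions 2nd, 4th, 6th, ...).
Applying that to "camonxeeojsdew" gives "aoxejdw".

aoxejdw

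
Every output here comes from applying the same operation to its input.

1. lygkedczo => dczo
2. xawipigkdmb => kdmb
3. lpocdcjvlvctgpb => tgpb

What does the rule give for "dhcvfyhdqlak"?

The pattern: keep only the last 4 characters.
"dhcvfyhdqlak" → "qlak".

qlak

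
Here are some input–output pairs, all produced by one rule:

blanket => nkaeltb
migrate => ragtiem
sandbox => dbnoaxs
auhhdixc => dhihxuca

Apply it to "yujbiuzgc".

The rule is to take characters alternately from the front and the back (1st, last, 2nd, 2nd-last, ...), then reverse the string.
Applying that to "yujbiuzgc" gives "iubzjgucy".
(Check on "blanket": → "btleakn" → "nkaeltb" ✓)

iubzjgucy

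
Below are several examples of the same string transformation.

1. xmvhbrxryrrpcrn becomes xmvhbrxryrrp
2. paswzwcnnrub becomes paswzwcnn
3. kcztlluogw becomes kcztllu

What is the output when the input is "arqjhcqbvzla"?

arqjhcqbv

The rule is to delete the last 3 characters.
So "arqjhcqbvzla" becomes "arqjhcqbv".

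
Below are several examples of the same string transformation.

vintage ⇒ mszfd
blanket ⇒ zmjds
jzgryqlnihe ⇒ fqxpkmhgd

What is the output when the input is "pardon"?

qcnm

What's happening: shift every letter 1 place backward in the alphabet (wrapping around), then delete the first 2 characters.
Applying both steps to "pardon": "ozqcnm", then "qcnm".
(Check on "vintage": → "uhmszfd" → "mszfd" ✓)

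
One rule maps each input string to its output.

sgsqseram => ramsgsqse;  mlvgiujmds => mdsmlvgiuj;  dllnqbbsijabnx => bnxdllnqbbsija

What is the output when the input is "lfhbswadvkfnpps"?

In each case the input is transformed by: move the last 3 characters to the front (rotate right by 3).
For "lfhbswadvkfnpps" the result is "ppslfhbswadvkfn".

ppslfhbswadvkfn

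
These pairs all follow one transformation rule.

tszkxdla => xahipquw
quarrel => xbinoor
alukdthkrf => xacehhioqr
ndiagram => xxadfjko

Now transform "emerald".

What's happening: sort the characters into alphabetical order, then shift every letter 3 places backward in the alphabet (wrapping around).
"emerald" → "adeelmr" → "xabbijo".

xabbijo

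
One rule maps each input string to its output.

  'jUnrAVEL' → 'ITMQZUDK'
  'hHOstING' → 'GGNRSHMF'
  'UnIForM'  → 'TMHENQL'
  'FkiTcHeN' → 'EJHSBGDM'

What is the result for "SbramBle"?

RAQZLAKD

The pattern: shift every letter 1 place backward in the alphabet (wrapping around), then convert every letter to uppercase.
"SbramBle" → "RaqzlAkd" → "RAQZLAKD".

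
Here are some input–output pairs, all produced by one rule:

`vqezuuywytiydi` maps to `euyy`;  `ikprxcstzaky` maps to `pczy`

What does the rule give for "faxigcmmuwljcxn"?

xcujn

The rule is to keep one character in every 3, starting at position 3 (positions 3rd, 6th, 9th, ...).
So "faxigcmmuwljcxn" becomes "xcujn".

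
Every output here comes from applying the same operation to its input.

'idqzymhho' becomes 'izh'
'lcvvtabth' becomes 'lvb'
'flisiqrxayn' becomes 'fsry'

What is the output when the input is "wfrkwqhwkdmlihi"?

wkhdi

Each output is the input with this applied: keep one character in every 3, starting at position 1 (positions 1st, 4th, 7th, ...).
On "wfrkwqhwkdmlihi" that produces "wkhdi".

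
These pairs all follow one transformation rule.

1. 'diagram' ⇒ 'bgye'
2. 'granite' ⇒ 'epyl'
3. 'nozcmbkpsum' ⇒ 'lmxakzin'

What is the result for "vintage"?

tglr

Looking at the pairs, the operation is to delete the last 3 characters, then shift every letter 2 places backward in the alphabet (wrapping around).
Working it through for "vintage": intermediate "vint", final "tglr".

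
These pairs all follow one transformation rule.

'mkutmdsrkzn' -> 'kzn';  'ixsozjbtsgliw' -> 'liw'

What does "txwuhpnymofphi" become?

phi

The rule is to keep only the last 3 characters.
So "txwuhpnymofphi" becomes "phi".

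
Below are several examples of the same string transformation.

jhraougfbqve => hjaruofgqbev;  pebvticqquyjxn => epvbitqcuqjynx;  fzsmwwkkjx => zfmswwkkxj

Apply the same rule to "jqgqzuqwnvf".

The pattern: swap each adjacent pair of characters (1↔2, 3↔4, ...).
"jqgqzuqwnvf" → "qjqguzwqvnf".

qjqguzwqvnf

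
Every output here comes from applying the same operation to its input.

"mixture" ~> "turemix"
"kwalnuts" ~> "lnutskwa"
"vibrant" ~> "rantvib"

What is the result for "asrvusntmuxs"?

vusntmuxsasr

In each case the input is transformed by: move the first 3 characters to the end (rotate left by 3).
Doing the same to "asrvusntmuxs": "vusntmuxsasr".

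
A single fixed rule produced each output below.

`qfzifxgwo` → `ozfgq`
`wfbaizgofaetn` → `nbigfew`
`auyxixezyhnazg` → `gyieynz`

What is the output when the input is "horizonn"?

nrzn

Each output is the input with this applied: swap the first and last characters, then keep every other character starting from the first (positions 1st, 3rd, 5th, ...).
Working it through for "horizonn": intermediate "norizonh", final "nrzn".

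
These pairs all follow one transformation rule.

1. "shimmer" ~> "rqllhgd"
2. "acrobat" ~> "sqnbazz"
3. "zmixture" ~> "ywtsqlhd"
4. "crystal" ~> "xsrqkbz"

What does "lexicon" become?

Looking at the pairs, the operation is to sort the characters into reverse alphabetical order, then shift every letter 1 place backward in the alphabet (wrapping around).
Applying both steps to "lexicon": "xonliec", then "wnmkhdb".

wnmkhdb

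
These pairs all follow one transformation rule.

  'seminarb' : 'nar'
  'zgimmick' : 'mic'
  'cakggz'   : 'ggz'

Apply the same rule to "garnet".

The transformation: swap the front and back halves of the string, then keep only the first 3 characters.
For "garnet" the result is "net".

net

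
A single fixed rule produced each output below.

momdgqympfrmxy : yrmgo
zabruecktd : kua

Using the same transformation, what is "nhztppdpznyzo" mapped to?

Rule — keep one character in every 3, starting at position 2 (positions 2nd, 5th, 8th, ...), then reverse the string.
For "nhztppdpznyzo", step one produces "hppy"; step two turns that into "ypph".

ypph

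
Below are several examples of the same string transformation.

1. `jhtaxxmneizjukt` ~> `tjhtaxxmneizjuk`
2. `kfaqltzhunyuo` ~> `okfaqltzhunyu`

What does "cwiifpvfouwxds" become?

What's happening: move the last character to the front.
"cwiifpvfouwxds" → "scwiifpvfouwxd".

scwiifpvfouwxd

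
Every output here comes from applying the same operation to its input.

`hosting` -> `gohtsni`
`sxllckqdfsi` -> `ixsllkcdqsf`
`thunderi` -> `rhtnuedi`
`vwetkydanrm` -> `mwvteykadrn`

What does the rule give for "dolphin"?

nodplih

The pattern: swap each adjacent pair of characters (1↔2, 3↔4, ...), then move the last character to the front.
Starting from "dolphin": after the first operation, "odplihn"; after the second, "nodplih".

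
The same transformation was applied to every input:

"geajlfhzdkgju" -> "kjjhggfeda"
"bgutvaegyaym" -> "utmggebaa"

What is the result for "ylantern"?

nnlea

Looking at the pairs, the operation is to sort the characters into reverse alphabetical order, then delete the first 3 characters.
Working it through for "ylantern": intermediate "ytrnnlea", final "nnlea".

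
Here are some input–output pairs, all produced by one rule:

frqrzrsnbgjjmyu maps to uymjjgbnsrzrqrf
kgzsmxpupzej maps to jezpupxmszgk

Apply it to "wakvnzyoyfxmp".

Each output is the input with this applied: reverse the string.
"wakvnzyoyfxmp" → "pmxfyoyznvkaw".

pmxfyoyznvkaw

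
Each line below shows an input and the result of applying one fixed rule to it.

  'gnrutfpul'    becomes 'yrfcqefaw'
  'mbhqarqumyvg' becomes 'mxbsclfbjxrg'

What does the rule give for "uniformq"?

yfqtczbx

Each output is the input with this applied: swap each adjacent pair of characters (1↔2, 3↔4, ...), then shift every letter 11 places forward in the alphabet (wrapping around).
"uniformq" → "nufiroqm" → "yfqtczbx".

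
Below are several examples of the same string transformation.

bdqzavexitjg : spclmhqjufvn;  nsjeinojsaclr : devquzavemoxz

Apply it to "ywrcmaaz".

The pattern: swap the first and last characters, then shift every letter 12 places forward in the alphabet (wrapping around).
Starting from "ywrcmaaz": after the first operation, "zwrcmaay"; after the second, "lidoymmk".

lidoymmk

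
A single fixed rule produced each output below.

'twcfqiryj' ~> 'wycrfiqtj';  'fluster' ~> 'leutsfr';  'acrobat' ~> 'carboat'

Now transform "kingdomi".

imnogdki

The transformation: take characters alternately from the front and the back (1st, last, 2nd, 2nd-last, ...), then move the first 2 characters to the end (rotate left by 2).
"kingdomi" → "kiimnogd" → "imnogdki".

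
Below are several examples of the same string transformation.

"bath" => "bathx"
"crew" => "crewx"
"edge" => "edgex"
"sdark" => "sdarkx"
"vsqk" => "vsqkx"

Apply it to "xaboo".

xaboox

Looking at the pairs, the operation is to append "x".
Applying that to "xaboo" gives "xaboox".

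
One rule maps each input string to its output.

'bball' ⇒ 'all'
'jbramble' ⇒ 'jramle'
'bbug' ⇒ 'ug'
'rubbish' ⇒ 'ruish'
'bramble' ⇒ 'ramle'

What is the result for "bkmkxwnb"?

kmkxwn

The transformation: remove every "b".
Applying that to "bkmkxwnb" gives "kmkxwn".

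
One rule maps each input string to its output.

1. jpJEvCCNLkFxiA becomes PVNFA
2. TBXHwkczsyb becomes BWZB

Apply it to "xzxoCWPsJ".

ZCS

Looking at the pairs, the operation is to keep one character in every 3, starting at position 2 (positions 2nd, 5th, 8th, ...), then convert every letter to uppercase.
On "xzxoCWPsJ": the first step gives "zCs", and the second then gives "ZCS".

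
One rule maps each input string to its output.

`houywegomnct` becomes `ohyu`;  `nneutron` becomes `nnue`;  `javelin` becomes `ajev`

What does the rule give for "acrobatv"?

The rule is to swap each adjacent pair of characters (1↔2, 3↔4, ...), then keep only the first 4 characters.
"acrobatv" → "caor".

caor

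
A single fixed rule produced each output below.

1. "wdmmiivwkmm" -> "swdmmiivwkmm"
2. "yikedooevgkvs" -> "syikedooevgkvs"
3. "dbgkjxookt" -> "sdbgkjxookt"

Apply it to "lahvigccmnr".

slahvigccmnr

The transformation: prepend "s".
For "lahvigccmnr" the result is "slahvigccmnr".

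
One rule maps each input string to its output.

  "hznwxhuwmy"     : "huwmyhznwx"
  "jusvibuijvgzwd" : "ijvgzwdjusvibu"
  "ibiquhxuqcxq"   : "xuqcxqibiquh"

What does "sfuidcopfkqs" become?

Looking at the pairs, the operation is to swap the front and back halves of the string.
On "sfuidcopfkqs" that produces "opfkqssfuidc".

opfkqssfuidc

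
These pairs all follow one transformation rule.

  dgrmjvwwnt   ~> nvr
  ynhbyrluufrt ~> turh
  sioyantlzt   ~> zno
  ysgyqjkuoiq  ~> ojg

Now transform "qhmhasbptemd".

dtsm

The transformation: keep one character in every 3, starting at position 3 (positions 3rd, 6th, 9th, ...), then reverse the string.
"qhmhasbptemd" → "mstd" → "dtsm".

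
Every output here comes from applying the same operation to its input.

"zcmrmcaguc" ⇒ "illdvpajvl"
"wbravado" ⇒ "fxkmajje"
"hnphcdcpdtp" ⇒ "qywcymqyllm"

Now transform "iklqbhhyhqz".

The transformation: take characters alternately from the front and the back (1st, last, 2nd, 2nd-last, ...), then shift every letter 9 places forward in the alphabet (wrapping around).
Applying both steps to "iklqbhhyhqz": "izkqlhqybhh", then "ritzuqzhkqq".
(Check on "zcmrmcaguc": → "zccumgramc" → "illdvpajvl" ✓)

ritzuqzhkqq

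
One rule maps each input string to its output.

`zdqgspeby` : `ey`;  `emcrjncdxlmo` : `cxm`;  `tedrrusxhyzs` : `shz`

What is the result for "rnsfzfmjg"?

The pattern: keep every other character starting from the first (positions 1st, 3rd, 5th, ...), then delete the first 3 characters.
Applying that to "rnsfzfmjg" gives "mg".

mg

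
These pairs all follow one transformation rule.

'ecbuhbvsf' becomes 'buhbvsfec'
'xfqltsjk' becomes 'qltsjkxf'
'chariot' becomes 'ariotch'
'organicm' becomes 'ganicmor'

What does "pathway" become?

The pattern: move the first 2 characters to the end (rotate left by 2).
So "pathway" becomes "thwaypa".

thwaypa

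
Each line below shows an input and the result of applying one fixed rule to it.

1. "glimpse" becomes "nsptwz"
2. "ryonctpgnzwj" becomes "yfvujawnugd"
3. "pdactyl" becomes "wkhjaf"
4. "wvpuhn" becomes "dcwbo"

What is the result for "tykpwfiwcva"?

afrwdmpdjc

The rule is to delete the last character, then shift every letter 7 places forward in the alphabet (wrapping around).
"tykpwfiwcva" → "afrwdmpdjc".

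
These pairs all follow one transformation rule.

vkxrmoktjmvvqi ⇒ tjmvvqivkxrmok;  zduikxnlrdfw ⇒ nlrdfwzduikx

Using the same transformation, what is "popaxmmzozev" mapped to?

Rule — swap the front and back halves of the string.
Applying that to "popaxmmzozev" gives "mzozevpopaxm".

mzozevpopaxm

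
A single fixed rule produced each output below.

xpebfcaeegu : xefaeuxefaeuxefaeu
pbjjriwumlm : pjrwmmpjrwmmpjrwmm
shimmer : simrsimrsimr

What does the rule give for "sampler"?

The rule is to keep every other character starting from the first (positions 1st, 3rd, 5th, ...), then write the whole string 3 times in a row.
Applying both steps to "sampler": "smlr", then "smlrsmlrsmlr".

smlrsmlrsmlr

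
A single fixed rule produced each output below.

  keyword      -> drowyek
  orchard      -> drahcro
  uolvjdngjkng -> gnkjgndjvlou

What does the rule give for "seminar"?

ranimes

Rule — reverse the string.
On "seminar" that produces "ranimes".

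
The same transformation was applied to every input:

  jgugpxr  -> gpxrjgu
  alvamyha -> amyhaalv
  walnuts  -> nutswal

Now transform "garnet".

netgar

Looking at the pairs, the operation is to move the first 3 characters to the end (rotate left by 3).
Applying that to "garnet" gives "netgar".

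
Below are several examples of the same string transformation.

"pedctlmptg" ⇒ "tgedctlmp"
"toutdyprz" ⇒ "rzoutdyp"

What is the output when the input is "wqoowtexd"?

What's happening: delete the first character, then move the last 2 characters to the front (rotate right by 2).
Starting from "wqoowtexd": after the first operation, "qoowtexd"; after the second, "xdqoowte".

xdqoowte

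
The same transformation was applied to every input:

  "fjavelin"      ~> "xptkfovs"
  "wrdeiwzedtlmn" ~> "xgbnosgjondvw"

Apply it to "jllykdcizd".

Rule — move the last character to the front, then shift every letter 10 places forward in the alphabet (wrapping around).
Working it through for "jllykdcizd": intermediate "djllykdciz", final "ntvviunmsj".

ntvviunmsj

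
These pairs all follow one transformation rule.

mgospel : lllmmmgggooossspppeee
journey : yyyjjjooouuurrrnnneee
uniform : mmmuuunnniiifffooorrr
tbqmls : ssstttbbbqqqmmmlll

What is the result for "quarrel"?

lllqqquuuaaarrrrrreee

The transformation: repeat every character 3 times, then move the last 3 characters to the front (rotate right by 3).
Applying both steps to "quarrel": "qqquuuaaarrrrrreeelll", then "lllqqquuuaaarrrrrreee".
(Check on "mgospel": → "mmmgggooossspppeeelll" → "lllmmmgggooossspppeee" ✓)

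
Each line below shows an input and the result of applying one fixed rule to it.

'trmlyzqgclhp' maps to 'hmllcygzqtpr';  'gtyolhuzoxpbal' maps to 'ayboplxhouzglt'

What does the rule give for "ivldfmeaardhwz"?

wlhddfrmaeaizv

The pattern: take characters alternately from the front and the back (1st, last, 2nd, 2nd-last, ...), then move the first 3 characters to the end (rotate left by 3).
Starting from "ivldfmeaardhwz": after the first operation, "izvwlhddfrmaea"; after the second, "wlhddfrmaeaizv".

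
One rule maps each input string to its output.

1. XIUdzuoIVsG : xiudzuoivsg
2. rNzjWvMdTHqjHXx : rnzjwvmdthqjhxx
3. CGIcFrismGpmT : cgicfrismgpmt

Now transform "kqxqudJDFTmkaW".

Looking at the pairs, the operation is to convert every letter to lowercase.
For "kqxqudJDFTmkaW" the result is "kqxqudjdftmkaw".

kqxqudjdftmkaw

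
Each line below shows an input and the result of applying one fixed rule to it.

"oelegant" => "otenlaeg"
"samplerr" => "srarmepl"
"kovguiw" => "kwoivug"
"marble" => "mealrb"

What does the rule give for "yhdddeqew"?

Rule — take characters alternately from the front and the back (1st, last, 2nd, 2nd-last, ...).
Doing the same to "yhdddeqew": "ywhedqded".

ywhedqded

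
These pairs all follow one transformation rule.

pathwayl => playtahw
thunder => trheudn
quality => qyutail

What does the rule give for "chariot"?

Looking at the pairs, the operation is to take characters alternately from the front and the back (1st, last, 2nd, 2nd-last, ...).
So "chariot" becomes "cthoair".

cthoair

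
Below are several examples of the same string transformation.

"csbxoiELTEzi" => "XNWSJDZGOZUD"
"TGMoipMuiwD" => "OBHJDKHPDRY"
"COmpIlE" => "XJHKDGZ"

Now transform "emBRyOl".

In each case the input is transformed by: shift every letter 5 places backward in the alphabet (wrapping around), then convert every letter to uppercase.
Starting from "emBRyOl": after the first operation, "zhWMtJg"; after the second, "ZHWMTJG".

ZHWMTJG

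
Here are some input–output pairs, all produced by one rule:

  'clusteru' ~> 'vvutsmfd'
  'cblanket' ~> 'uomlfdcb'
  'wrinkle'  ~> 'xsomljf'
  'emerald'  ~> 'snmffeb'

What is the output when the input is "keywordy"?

What's happening: sort the characters into reverse alphabetical order, then shift every letter 1 place forward in the alphabet (wrapping around).
Applying both steps to "keywordy": "yywroked", then "zzxsplfe".
(Check on "wrinkle": → "wrnlkie" → "xsomljf" ✓)

zzxsplfe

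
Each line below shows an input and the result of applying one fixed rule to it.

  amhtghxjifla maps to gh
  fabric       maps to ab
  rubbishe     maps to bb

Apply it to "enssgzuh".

Looking at the pairs, the operation is to swap the front and back halves of the string, then keep only the last 2 characters.
"enssgzuh" → "gzuhenss" → "ss".

ss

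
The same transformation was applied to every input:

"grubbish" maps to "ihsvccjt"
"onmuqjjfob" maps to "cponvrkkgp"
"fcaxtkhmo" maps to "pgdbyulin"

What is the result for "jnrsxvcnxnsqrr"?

The rule is to shift every letter 1 place forward in the alphabet (wrapping around), then move the last character to the front.
"jnrsxvcnxnsqrr" → "kostywdoyotrss" → "skostywdoyotrs".

skostywdoyotrs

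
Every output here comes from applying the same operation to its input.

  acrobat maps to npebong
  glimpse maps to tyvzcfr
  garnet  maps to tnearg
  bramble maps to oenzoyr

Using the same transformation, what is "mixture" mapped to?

zvkgher

Looking at the pairs, the operation is to shift every letter 13 places forward in the alphabet (wrapping around) — i.e. ROT13.
For "mixture" the result is "zvkgher".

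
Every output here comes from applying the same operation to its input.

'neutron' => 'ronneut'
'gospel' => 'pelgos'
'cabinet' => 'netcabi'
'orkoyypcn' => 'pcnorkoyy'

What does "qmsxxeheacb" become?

acbqmsxxehe

Rule — move the last 3 characters to the front (rotate right by 3).
Doing the same to "qmsxxeheacb": "acbqmsxxehe".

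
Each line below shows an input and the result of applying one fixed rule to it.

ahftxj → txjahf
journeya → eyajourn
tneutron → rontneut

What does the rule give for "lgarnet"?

Each output is the input with this applied: move the last 3 characters to the front (rotate right by 3).
"lgarnet" → "netlgar".

netlgar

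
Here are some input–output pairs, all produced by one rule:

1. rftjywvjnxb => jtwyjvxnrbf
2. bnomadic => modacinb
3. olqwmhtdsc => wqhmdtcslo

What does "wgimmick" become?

miimkcgw

In each case the input is transformed by: move the first 2 characters to the end (rotate left by 2), then swap each adjacent pair of characters (1↔2, 3↔4, ...).
"wgimmick" → "immickwg" → "miimkcgw".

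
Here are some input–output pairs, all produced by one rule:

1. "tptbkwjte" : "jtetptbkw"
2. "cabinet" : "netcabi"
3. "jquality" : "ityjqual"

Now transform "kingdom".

The pattern: move the last 3 characters to the front (rotate right by 3).
Doing the same to "kingdom": "domking".

domking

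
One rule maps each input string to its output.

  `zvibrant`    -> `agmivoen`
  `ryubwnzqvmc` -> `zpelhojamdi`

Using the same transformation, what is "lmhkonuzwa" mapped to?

jnyzuxbahm

In each case the input is transformed by: shift every letter 13 places forward in the alphabet (wrapping around) — i.e. ROT13, then move the last 2 characters to the front (rotate right by 2).
Starting from "lmhkonuzwa": after the first operation, "yzuxbahmjn"; after the second, "jnyzuxbahm".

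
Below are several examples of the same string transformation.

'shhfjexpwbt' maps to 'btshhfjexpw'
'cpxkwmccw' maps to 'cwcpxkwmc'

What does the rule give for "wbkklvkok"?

okwbkklvk

Looking at the pairs, the operation is to move the last 2 characters to the front (rotate right by 2).
"wbkklvkok" → "okwbkklvk".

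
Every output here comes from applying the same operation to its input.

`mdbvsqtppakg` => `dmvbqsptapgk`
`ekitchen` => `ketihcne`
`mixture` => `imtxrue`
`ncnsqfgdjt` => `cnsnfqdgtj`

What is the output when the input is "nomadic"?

onamidc

Each output is the input with this applied: swap each adjacent pair of characters (1↔2, 3↔4, ...).
For "nomadic" the result is "onamidc".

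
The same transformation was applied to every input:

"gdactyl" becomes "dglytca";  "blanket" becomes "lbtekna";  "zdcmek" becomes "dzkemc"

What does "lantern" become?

alnretn

Rule — move the first 2 characters to the end (rotate left by 2), then reverse the string.
"lantern" → "nternla" → "alnretn".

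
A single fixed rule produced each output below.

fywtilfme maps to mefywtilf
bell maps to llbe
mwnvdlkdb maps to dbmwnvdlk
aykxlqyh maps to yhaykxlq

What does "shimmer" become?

ershimm

The transformation: move the last 2 characters to the front (rotate right by 2).
Doing the same to "shimmer": "ershimm".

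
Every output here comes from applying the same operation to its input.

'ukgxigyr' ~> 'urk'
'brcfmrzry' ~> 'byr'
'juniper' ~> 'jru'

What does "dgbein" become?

dng

The transformation: take characters alternately from the front and the back (1st, last, 2nd, 2nd-last, ...), then keep only the first 3 characters.
Working it through for "dgbein": intermediate "dngibe", final "dng".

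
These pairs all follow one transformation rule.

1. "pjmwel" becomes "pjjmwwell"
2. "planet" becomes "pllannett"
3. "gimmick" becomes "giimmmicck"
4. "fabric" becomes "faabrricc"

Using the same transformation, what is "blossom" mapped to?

bllosssoom

Looking at the pairs, the operation is to repeat every character 3 times, then keep every other character starting from the second (positions 2nd, 4th, 6th, ...).
Working it through for "blossom": intermediate "bbblllooossssssooommm", final "bllosssoom".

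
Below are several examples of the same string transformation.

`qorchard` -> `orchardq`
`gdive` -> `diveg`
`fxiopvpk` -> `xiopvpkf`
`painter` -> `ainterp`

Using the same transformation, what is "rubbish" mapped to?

In each case the input is transformed by: move the first character to the end.
For "rubbish" the result is "ubbishr".

ubbishr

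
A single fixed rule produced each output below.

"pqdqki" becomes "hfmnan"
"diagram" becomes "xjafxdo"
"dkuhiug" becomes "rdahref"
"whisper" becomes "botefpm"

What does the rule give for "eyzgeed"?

The transformation: move the last 2 characters to the front (rotate right by 2), then shift every letter 3 places backward in the alphabet (wrapping around).
Working it through for "eyzgeed": intermediate "edeyzge", final "babvwdb".

babvwdb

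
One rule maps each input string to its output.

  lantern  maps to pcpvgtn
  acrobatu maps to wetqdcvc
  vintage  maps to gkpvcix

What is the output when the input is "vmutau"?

wowvcx

The rule is to swap the first and last characters, then shift every letter 2 places forward in the alphabet (wrapping around).
Starting from "vmutau": after the first operation, "umutav"; after the second, "wowvcx".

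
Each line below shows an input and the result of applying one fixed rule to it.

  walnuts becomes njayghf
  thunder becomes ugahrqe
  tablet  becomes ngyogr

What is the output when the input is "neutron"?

Looking at the pairs, the operation is to swap each adjacent pair of characters (1↔2, 3↔4, ...), then shift every letter 13 places forward in the alphabet (wrapping around) — i.e. ROT13.
Working it through for "neutron": intermediate "entuorn", final "raghbea".

raghbea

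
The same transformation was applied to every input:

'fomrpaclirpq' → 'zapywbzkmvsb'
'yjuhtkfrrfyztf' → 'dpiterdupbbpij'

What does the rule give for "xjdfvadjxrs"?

bchtnpfknth

What's happening: shift every letter 10 places forward in the alphabet (wrapping around), then move the last 2 characters to the front (rotate right by 2).
For "xjdfvadjxrs", step one produces "htnpfknthbc"; step two turns that into "bchtnpfknth".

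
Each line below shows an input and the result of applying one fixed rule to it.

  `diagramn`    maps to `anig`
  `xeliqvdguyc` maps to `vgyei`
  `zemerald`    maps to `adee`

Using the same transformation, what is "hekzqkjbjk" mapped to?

In each case the input is transformed by: keep every other character starting from the second (positions 2nd, 4th, 6th, ...), then move the first 2 characters to the end (rotate left by 2).
On "hekzqkjbjk": the first step gives "ezkbk", and the second then gives "kbkez".

kbkez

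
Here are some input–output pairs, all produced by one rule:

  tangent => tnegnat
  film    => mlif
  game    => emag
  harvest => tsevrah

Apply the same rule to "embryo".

The pattern: reverse the string.
So "embryo" becomes "oyrbme".

oyrbme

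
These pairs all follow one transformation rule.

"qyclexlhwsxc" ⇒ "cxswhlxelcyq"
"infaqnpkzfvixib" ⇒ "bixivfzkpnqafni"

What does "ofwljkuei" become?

The pattern: reverse the string.
"ofwljkuei" → "ieukjlwfo".

ieukjlwfo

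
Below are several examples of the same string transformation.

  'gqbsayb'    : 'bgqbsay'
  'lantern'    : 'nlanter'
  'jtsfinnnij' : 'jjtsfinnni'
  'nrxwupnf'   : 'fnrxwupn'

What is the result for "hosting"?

The pattern: move the last character to the front.
For "hosting" the result is "ghostin".

ghostin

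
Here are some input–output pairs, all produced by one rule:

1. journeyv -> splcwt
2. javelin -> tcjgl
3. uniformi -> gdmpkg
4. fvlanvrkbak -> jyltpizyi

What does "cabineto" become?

zglcrm

Each output is the input with this applied: shift every letter 2 places backward in the alphabet (wrapping around), then delete the first 2 characters.
On "cabineto": the first step gives "ayzglcrm", and the second then gives "zglcrm".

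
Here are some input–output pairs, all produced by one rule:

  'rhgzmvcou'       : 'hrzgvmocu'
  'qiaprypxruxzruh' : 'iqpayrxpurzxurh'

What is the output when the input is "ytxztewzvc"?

tyzxetzwcv

The pattern: swap each adjacent pair of characters (1↔2, 3↔4, ...).
On "ytxztewzvc" that produces "tyzxetzwcv".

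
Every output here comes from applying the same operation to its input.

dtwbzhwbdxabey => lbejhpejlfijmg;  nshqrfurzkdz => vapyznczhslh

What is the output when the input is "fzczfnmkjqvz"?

nhkhnvusrydh

The rule is to shift every letter 8 places forward in the alphabet (wrapping around).
Applying that to "fzczfnmkjqvz" gives "nhkhnvusrydh".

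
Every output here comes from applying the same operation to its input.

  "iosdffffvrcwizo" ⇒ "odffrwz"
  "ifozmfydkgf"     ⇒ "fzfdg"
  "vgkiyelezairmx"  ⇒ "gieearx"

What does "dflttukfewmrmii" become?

ftufwri

The pattern: keep every other character starting from the second (positions 2nd, 4th, 6th, ...).
On "dflttukfewmrmii" that produces "ftufwri".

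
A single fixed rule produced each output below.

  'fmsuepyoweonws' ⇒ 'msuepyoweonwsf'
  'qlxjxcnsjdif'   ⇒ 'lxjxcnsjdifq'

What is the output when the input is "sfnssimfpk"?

Each output is the input with this applied: move the first character to the end.
Doing the same to "sfnssimfpk": "fnssimfpks".

fnssimfpks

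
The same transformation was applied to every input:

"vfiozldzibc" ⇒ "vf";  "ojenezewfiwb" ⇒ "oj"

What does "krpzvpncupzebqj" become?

kr

The pattern: keep only the first 2 characters.
Doing the same to "krpzvpncupzebqj": "kr".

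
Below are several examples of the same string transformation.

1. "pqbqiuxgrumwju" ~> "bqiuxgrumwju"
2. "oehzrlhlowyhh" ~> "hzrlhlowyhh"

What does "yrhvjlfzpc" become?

hvjlfzpc

Each output is the input with this applied: delete the first 2 characters.
So "yrhvjlfzpc" becomes "hvjlfzpc".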